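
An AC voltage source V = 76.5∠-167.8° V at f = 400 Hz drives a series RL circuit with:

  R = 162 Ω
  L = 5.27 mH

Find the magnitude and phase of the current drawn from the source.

Step 1 — Angular frequency: ω = 2π·f = 2π·400 = 2513 rad/s.
Step 2 — Component impedances:
  R: Z = R = 162 Ω
  L: Z = jωL = j·2513·0.00527 = 0 + j13.24 Ω
Step 3 — Series combination: Z_total = R + L = 162 + j13.24 Ω = 162.5∠4.7° Ω.
Step 4 — Source phasor: V = 76.5∠-167.8° V = -74.77 - j16.17 V.
Step 5 — Ohm's law: I = V / Z_total = (-74.77 - j16.17) / (162 + j13.24) = -0.4666 - j0.06164 A.
Step 6 — Convert to polar: |I| = 0.4707 A, ∠I = -172.5°.

I = 0.4707∠-172.5° A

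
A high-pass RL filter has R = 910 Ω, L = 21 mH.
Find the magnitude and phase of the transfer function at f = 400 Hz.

Step 1 — Angular frequency: ω = 2π·400 = 2513 rad/s.
Step 2 — Transfer function: H(jω) = jωL/(R + jωL).
Step 3 — Numerator jωL = j·52.78; denominator R + jωL = 910 + j52.78.
Step 4 — H = 0.003353 + j0.0578.
Step 5 — Magnitude: |H| = 0.0579 (-24.7 dB); phase: φ = 86.7°.

|H| = 0.0579 (-24.7 dB), φ = 86.7°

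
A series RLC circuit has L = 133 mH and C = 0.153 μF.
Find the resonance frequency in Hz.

Step 1 — Resonance condition Im(Z)=0 gives ω₀ = 1/√(LC).
Step 2 — ω₀ = 1/√(0.133·1.53e-07) = 7010 rad/s.
Step 3 — f₀ = ω₀/(2π) = 1116 Hz.

f₀ = 1116 Hz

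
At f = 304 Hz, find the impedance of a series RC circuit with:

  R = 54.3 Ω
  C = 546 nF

Step 1 — Angular frequency: ω = 2π·f = 2π·304 = 1910 rad/s.
Step 2 — Component impedances:
  R: Z = R = 54.3 Ω
  C: Z = 1/(jωC) = -j/(ω·C) = 0 - j958.9 Ω
Step 3 — Series combination: Z_total = R + C = 54.3 - j958.9 Ω = 960.4∠-86.8° Ω.

Z = 54.3 - j958.9 Ω = 960.4∠-86.8° Ω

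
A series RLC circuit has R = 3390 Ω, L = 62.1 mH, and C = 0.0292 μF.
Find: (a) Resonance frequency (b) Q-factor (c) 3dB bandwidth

Step 1 — Resonance condition Im(Z)=0 gives ω₀ = 1/√(LC).
Step 2 — ω₀ = 1/√(0.0621·2.92e-08) = 2.348e+04 rad/s.
Step 3 — f₀ = ω₀/(2π) = 3738 Hz.
Step 4 — Series Q: Q = ω₀L/R = 2.348e+04·0.0621/3390 = 0.4302.
Step 5 — 3dB bandwidth: Δω = ω₀/Q = 5.459e+04 rad/s; BW = Δω/(2π) = 8688 Hz.

(a) f₀ = 3738 Hz  (b) Q = 0.4302  (c) BW = 8688 Hz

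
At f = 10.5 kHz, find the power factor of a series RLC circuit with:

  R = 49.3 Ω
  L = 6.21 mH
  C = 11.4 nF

Step 1 — Angular frequency: ω = 2π·f = 2π·1.05e+04 = 6.597e+04 rad/s.
Step 2 — Component impedances:
  R: Z = R = 49.3 Ω
  L: Z = jωL = j·6.597e+04·0.00621 = 0 + j409.7 Ω
  C: Z = 1/(jωC) = -j/(ω·C) = 0 - j1330 Ω
Step 3 — Series combination: Z_total = R + L + C = 49.3 - j919.9 Ω = 921.2∠-86.9° Ω.
Step 4 — Power factor: PF = cos(φ) = Re(Z)/|Z| = 49.3/921.24 = 0.05351.
Step 5 — Type: Im(Z) = -919.9 ⇒ leading (phase φ = -86.9°).

PF = 0.05351 (leading, φ = -86.9°)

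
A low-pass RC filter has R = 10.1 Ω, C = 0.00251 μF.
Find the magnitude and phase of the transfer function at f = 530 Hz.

Step 1 — Angular frequency: ω = 2π·530 = 3330 rad/s.
Step 2 — Transfer function: H(jω) = 1/(1 + jωRC).
Step 3 — Denominator: 1 + jωRC = 1 + j·3330·10.1·2.51e-09 = 1 + j8.442e-05.
Step 4 — H = 1 - j8.442e-05.
Step 5 — Magnitude: |H| = 1 (-0.0 dB); phase: φ = -0.0°.

|H| = 1 (-0.0 dB), φ = -0.0°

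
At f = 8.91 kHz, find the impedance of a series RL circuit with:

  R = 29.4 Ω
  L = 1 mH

Step 1 — Angular frequency: ω = 2π·f = 2π·8910 = 5.598e+04 rad/s.
Step 2 — Component impedances:
  R: Z = R = 29.4 Ω
  L: Z = jωL = j·5.598e+04·0.001 = 0 + j55.98 Ω
Step 3 — Series combination: Z_total = R + L = 29.4 + j55.98 Ω = 63.23∠62.3° Ω.

Z = 29.4 + j55.98 Ω = 63.23∠62.3° Ω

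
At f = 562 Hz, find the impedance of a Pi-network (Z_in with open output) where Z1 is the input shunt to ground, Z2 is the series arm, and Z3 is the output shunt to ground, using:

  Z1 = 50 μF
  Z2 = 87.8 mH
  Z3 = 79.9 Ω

Step 1 — Angular frequency: ω = 2π·f = 2π·562 = 3531 rad/s.
Step 2 — Component impedances:
  Z1: Z = 1/(jωC) = -j/(ω·C) = 0 - j5.664 Ω
  Z2: Z = jωL = j·3531·0.0878 = 0 + j310 Ω
  Z3: Z = R = 79.9 Ω
Step 3 — With open output, the series arm Z2 and the output shunt Z3 appear in series to ground: Z2 + Z3 = 79.9 + j310 Ω.
Step 4 — Parallel with input shunt Z1: Z_in = Z1 || (Z2 + Z3) = 0.02588 - j5.762 Ω = 5.763∠-89.7° Ω.

Z = 0.02588 - j5.762 Ω = 5.763∠-89.7° Ω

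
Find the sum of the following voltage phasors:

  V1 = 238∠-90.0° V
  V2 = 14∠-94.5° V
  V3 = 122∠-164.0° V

Step 1 — Convert each phasor to rectangular form:
  V1 = 238·(cos(-90.0°) + j·sin(-90.0°)) = 0 - j238 V
  V2 = 14·(cos(-94.5°) + j·sin(-94.5°)) = -1.098 - j13.96 V
  V3 = 122·(cos(-164.0°) + j·sin(-164.0°)) = -117.3 - j33.63 V
Step 2 — Sum components: V_total = -118.4 - j285.6 V.
Step 3 — Convert to polar: |V_total| = 309.1 V, ∠V_total = -112.5°.

V_total = 309.1∠-112.5° V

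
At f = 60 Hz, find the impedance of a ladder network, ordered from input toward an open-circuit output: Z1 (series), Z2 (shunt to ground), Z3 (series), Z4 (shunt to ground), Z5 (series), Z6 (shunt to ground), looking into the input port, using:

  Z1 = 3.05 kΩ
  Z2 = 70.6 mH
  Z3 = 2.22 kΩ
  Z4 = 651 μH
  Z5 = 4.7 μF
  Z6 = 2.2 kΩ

Step 1 — Angular frequency: ω = 2π·f = 2π·60 = 377 rad/s.
Step 2 — Component impedances:
  Z1: Z = R = 3050 Ω
  Z2: Z = jωL = j·377·0.0706 = 0 + j26.62 Ω
  Z3: Z = R = 2220 Ω
  Z4: Z = jωL = j·377·0.000651 = 0 + j0.2454 Ω
  Z5: Z = 1/(jωC) = -j/(ω·C) = 0 - j564.4 Ω
  Z6: Z = R = 2200 Ω
Step 3 — Ladder network (open output): work backward from the far end, alternating series and parallel combinations. Z_in = 3050 + j26.61 Ω = 3050∠0.5° Ω.

Z = 3050 + j26.61 Ω = 3050∠0.5° Ω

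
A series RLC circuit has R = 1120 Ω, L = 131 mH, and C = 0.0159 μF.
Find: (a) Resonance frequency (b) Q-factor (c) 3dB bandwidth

Step 1 — Resonance: ω₀ = 1/√(LC) = 1/√(0.131·1.59e-08) = 2.191e+04 rad/s.
Step 2 — f₀ = ω₀/(2π) = 3487 Hz.
Step 3 — Series Q: Q = ω₀L/R = 2.191e+04·0.131/1120 = 2.563.
Step 4 — Bandwidth: Δω = ω₀/Q = 8550 rad/s; BW = Δω/(2π) = 1361 Hz.

(a) f₀ = 3487 Hz  (b) Q = 2.563  (c) BW = 1361 Hz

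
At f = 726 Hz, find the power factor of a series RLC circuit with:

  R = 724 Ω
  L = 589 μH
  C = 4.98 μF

Step 1 — Angular frequency: ω = 2π·f = 2π·726 = 4562 rad/s.
Step 2 — Component impedances:
  R: Z = R = 724 Ω
  L: Z = jωL = j·4562·0.000589 = 0 + j2.687 Ω
  C: Z = 1/(jωC) = -j/(ω·C) = 0 - j44.02 Ω
Step 3 — Series combination: Z_total = R + L + C = 724 - j41.33 Ω = 725.2∠-3.3° Ω.
Step 4 — Power factor: PF = cos(φ) = Re(Z)/|Z| = 724/725.18 = 0.9984.
Step 5 — Type: Im(Z) = -41.33 ⇒ leading (phase φ = -3.3°).

PF = 0.9984 (leading, φ = -3.3°)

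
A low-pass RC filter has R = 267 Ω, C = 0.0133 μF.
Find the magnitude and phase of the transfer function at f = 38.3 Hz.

Step 1 — Angular frequency: ω = 2π·38.3 = 240.6 rad/s.
Step 2 — Transfer function: H(jω) = 1/(1 + jωRC).
Step 3 — Denominator: 1 + jωRC = 1 + j·240.6·267·1.33e-08 = 1 + j0.0008546.
Step 4 — H = 1 - j0.0008546.
Step 5 — Magnitude: |H| = 1 (-0.0 dB); phase: φ = -0.0°.

|H| = 1 (-0.0 dB), φ = -0.0°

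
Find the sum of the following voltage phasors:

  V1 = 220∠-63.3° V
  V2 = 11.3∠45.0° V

Step 1 — Convert each phasor to rectangular form:
  V1 = 220·(cos(-63.3°) + j·sin(-63.3°)) = 98.85 - j196.5 V
  V2 = 11.3·(cos(45.0°) + j·sin(45.0°)) = 7.99 + j7.99 V
Step 2 — Sum components: V_total = 106.8 - j188.6 V.
Step 3 — Convert to polar: |V_total| = 216.7 V, ∠V_total = -60.5°.

V_total = 216.7∠-60.5° V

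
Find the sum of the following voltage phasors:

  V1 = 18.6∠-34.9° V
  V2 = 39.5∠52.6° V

Step 1 — Convert each phasor to rectangular form:
  V1 = 18.6·(cos(-34.9°) + j·sin(-34.9°)) = 15.25 - j10.64 V
  V2 = 39.5·(cos(52.6°) + j·sin(52.6°)) = 23.99 + j31.38 V
Step 2 — Sum components: V_total = 39.25 + j20.74 V.
Step 3 — Convert to polar: |V_total| = 44.39 V, ∠V_total = 27.9°.

V_total = 44.39∠27.9° V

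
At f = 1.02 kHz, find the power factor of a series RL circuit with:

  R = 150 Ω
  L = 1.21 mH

Step 1 — Angular frequency: ω = 2π·f = 2π·1020 = 6409 rad/s.
Step 2 — Component impedances:
  R: Z = R = 150 Ω
  L: Z = jωL = j·6409·0.00121 = 0 + j7.755 Ω
Step 3 — Series combination: Z_total = R + L = 150 + j7.755 Ω = 150.2∠3.0° Ω.
Step 4 — Power factor: PF = cos(φ) = Re(Z)/|Z| = 150/150.2 = 0.9987.
Step 5 — Type: Im(Z) = 7.755 ⇒ lagging (phase φ = 3.0°).

PF = 0.9987 (lagging, φ = 3.0°)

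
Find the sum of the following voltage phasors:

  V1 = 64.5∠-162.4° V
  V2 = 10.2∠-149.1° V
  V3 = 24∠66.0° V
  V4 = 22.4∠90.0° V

Step 1 — Convert each phasor to rectangular form:
  V1 = 64.5·(cos(-162.4°) + j·sin(-162.4°)) = -61.48 - j19.5 V
  V2 = 10.2·(cos(-149.1°) + j·sin(-149.1°)) = -8.752 - j5.238 V
  V3 = 24·(cos(66.0°) + j·sin(66.0°)) = 9.762 + j21.93 V
  V4 = 22.4·(cos(90.0°) + j·sin(90.0°)) = 0 + j22.4 V
Step 2 — Sum components: V_total = -60.47 + j19.58 V.
Step 3 — Convert to polar: |V_total| = 63.56 V, ∠V_total = 162.1°.

V_total = 63.56∠162.1° V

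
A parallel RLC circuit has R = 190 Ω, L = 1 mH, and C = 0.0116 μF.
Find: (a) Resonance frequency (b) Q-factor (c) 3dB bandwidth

Step 1 — Resonance: ω₀ = 1/√(LC) = 1/√(0.001·1.16e-08) = 2.936e+05 rad/s.
Step 2 — f₀ = ω₀/(2π) = 4.673e+04 Hz.
Step 3 — Parallel Q: Q = R/(ω₀L) = 190/(2.936e+05·0.001) = 0.6471.
Step 4 — Bandwidth: Δω = ω₀/Q = 4.537e+05 rad/s; BW = Δω/(2π) = 7.221e+04 Hz.

(a) f₀ = 4.673e+04 Hz  (b) Q = 0.6471  (c) BW = 7.221e+04 Hz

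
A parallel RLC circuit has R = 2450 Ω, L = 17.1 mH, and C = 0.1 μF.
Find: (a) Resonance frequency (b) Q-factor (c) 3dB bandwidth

Step 1 — Resonance: ω₀ = 1/√(LC) = 1/√(0.0171·1e-07) = 2.418e+04 rad/s.
Step 2 — f₀ = ω₀/(2π) = 3849 Hz.
Step 3 — Parallel Q: Q = R/(ω₀L) = 2450/(2.418e+04·0.0171) = 5.925.
Step 4 — Bandwidth: Δω = ω₀/Q = 4082 rad/s; BW = Δω/(2π) = 649.6 Hz.

(a) f₀ = 3849 Hz  (b) Q = 5.925  (c) BW = 649.6 Hz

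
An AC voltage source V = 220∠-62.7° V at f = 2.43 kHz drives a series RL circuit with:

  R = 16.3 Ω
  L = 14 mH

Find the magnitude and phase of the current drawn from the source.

Step 1 — Angular frequency: ω = 2π·f = 2π·2430 = 1.527e+04 rad/s.
Step 2 — Component impedances:
  R: Z = R = 16.3 Ω
  L: Z = jωL = j·1.527e+04·0.014 = 0 + j213.8 Ω
Step 3 — Series combination: Z_total = R + L = 16.3 + j213.8 Ω = 214.4∠85.6° Ω.
Step 4 — Source phasor: V = 220∠-62.7° V = 100.9 - j195.5 V.
Step 5 — Ohm's law: I = V / Z_total = (100.9 - j195.5) / (16.3 + j213.8) = -0.8735 - j0.5387 A.
Step 6 — Convert to polar: |I| = 1.026 A, ∠I = -148.3°.

I = 1.026∠-148.3° A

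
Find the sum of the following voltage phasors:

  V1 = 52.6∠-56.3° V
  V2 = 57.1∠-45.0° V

Step 1 — Convert each phasor to rectangular form:
  V1 = 52.6·(cos(-56.3°) + j·sin(-56.3°)) = 29.18 - j43.76 V
  V2 = 57.1·(cos(-45.0°) + j·sin(-45.0°)) = 40.38 - j40.38 V
Step 2 — Sum components: V_total = 69.56 - j84.14 V.
Step 3 — Convert to polar: |V_total| = 109.2 V, ∠V_total = -50.4°.

V_total = 109.2∠-50.4° V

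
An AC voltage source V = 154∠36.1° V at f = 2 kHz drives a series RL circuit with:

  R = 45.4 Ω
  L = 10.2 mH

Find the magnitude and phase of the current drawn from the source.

Step 1 — Angular frequency: ω = 2π·f = 2π·2000 = 1.257e+04 rad/s.
Step 2 — Component impedances:
  R: Z = R = 45.4 Ω
  L: Z = jωL = j·1.257e+04·0.0102 = 0 + j128.2 Ω
Step 3 — Series combination: Z_total = R + L = 45.4 + j128.2 Ω = 136∠70.5° Ω.
Step 4 — Source phasor: V = 154∠36.1° V = 124.4 + j90.74 V.
Step 5 — Ohm's law: I = V / Z_total = (124.4 + j90.74) / (45.4 + j128.2) = 0.9345 - j0.6398 A.
Step 6 — Convert to polar: |I| = 1.133 A, ∠I = -34.4°.

I = 1.133∠-34.4° A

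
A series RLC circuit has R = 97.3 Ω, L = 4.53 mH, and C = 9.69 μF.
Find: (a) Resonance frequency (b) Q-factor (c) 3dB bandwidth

Step 1 — Resonance: ω₀ = 1/√(LC) = 1/√(0.00453·9.69e-06) = 4773 rad/s.
Step 2 — f₀ = ω₀/(2π) = 759.6 Hz.
Step 3 — Series Q: Q = ω₀L/R = 4773·0.00453/97.3 = 0.2222.
Step 4 — Bandwidth: Δω = ω₀/Q = 2.148e+04 rad/s; BW = Δω/(2π) = 3418 Hz.

(a) f₀ = 759.6 Hz  (b) Q = 0.2222  (c) BW = 3418 Hz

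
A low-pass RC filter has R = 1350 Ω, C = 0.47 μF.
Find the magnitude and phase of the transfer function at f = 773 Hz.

Step 1 — Angular frequency: ω = 2π·773 = 4857 rad/s.
Step 2 — Transfer function: H(jω) = 1/(1 + jωRC).
Step 3 — Denominator: 1 + jωRC = 1 + j·4857·1350·4.7e-07 = 1 + j3.082.
Step 4 — H = 0.09527 - j0.2936.
Step 5 — Magnitude: |H| = 0.3087 (-10.2 dB); phase: φ = -72.0°.

|H| = 0.3087 (-10.2 dB), φ = -72.0°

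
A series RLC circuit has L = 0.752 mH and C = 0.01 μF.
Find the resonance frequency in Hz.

Step 1 — Resonance condition Im(Z)=0 gives ω₀ = 1/√(LC).
Step 2 — ω₀ = 1/√(0.000752·1e-08) = 3.647e+05 rad/s.
Step 3 — f₀ = ω₀/(2π) = 5.804e+04 Hz.

f₀ = 5.804e+04 Hz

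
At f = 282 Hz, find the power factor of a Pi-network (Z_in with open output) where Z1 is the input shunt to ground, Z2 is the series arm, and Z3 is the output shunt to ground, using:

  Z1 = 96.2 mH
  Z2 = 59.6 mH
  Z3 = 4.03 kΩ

Step 1 — Angular frequency: ω = 2π·f = 2π·282 = 1772 rad/s.
Step 2 — Component impedances:
  Z1: Z = jωL = j·1772·0.0962 = 0 + j170.5 Ω
  Z2: Z = jωL = j·1772·0.0596 = 0 + j105.6 Ω
  Z3: Z = R = 4030 Ω
Step 3 — With open output, the series arm Z2 and the output shunt Z3 appear in series to ground: Z2 + Z3 = 4030 + j105.6 Ω.
Step 4 — Parallel with input shunt Z1: Z_in = Z1 || (Z2 + Z3) = 7.176 + j170 Ω = 170.1∠87.6° Ω.
Step 5 — Power factor: PF = cos(φ) = Re(Z)/|Z| = 7.1758/170.11 = 0.04218.
Step 6 — Type: Im(Z) = 170 ⇒ lagging (phase φ = 87.6°).

PF = 0.04218 (lagging, φ = 87.6°)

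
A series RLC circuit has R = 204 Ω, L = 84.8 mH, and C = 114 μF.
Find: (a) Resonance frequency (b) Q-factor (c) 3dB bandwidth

Step 1 — Resonance: ω₀ = 1/√(LC) = 1/√(0.0848·0.000114) = 321.6 rad/s.
Step 2 — f₀ = ω₀/(2π) = 51.19 Hz.
Step 3 — Series Q: Q = ω₀L/R = 321.6·0.0848/204 = 0.1337.
Step 4 — Bandwidth: Δω = ω₀/Q = 2406 rad/s; BW = Δω/(2π) = 382.9 Hz.

(a) f₀ = 51.19 Hz  (b) Q = 0.1337  (c) BW = 382.9 Hz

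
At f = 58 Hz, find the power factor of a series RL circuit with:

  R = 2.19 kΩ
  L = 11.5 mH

Step 1 — Angular frequency: ω = 2π·f = 2π·58 = 364.4 rad/s.
Step 2 — Component impedances:
  R: Z = R = 2190 Ω
  L: Z = jωL = j·364.4·0.0115 = 0 + j4.191 Ω
Step 3 — Series combination: Z_total = R + L = 2190 + j4.191 Ω = 2190∠0.1° Ω.
Step 4 — Power factor: PF = cos(φ) = Re(Z)/|Z| = 2190/2190 = 1.
Step 5 — Type: Im(Z) = 4.191 ⇒ lagging (phase φ = 0.1°).

PF = 1 (lagging, φ = 0.1°)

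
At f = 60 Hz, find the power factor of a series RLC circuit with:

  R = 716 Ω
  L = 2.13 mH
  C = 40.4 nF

Step 1 — Angular frequency: ω = 2π·f = 2π·60 = 377 rad/s.
Step 2 — Component impedances:
  R: Z = R = 716 Ω
  L: Z = jωL = j·377·0.00213 = 0 + j0.803 Ω
  C: Z = 1/(jωC) = -j/(ω·C) = 0 - j6.566e+04 Ω
Step 3 — Series combination: Z_total = R + L + C = 716 - j6.566e+04 Ω = 6.566e+04∠-89.4° Ω.
Step 4 — Power factor: PF = cos(φ) = Re(Z)/|Z| = 716/6.566e+04 = 0.0109.
Step 5 — Type: Im(Z) = -6.566e+04 ⇒ leading (phase φ = -89.4°).

PF = 0.0109 (leading, φ = -89.4°)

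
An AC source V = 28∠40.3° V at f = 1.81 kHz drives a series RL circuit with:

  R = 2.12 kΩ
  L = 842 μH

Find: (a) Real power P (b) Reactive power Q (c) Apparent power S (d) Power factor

Step 1 — Angular frequency: ω = 2π·f = 2π·1810 = 1.137e+04 rad/s.
Step 2 — Component impedances:
  R: Z = R = 2120 Ω
  L: Z = jωL = j·1.137e+04·0.000842 = 0 + j9.576 Ω
Step 3 — Series combination: Z_total = R + L = 2120 + j9.576 Ω = 2120∠0.3° Ω.
Step 4 — Source phasor: V = 28∠40.3° V = 21.35 + j18.11 V.
Step 5 — Current: I = V / Z = 0.01011 + j0.008497 A = 0.01321∠40.0° A.
Step 6 — Complex power: S = V·I* = 0.3698 + j0.00167 VA.
Step 7 — Real power: P = Re(S) = 0.3698 W.
Step 8 — Reactive power: Q = Im(S) = 0.00167 VAR.
Step 9 — Apparent power: |S| = 0.3698 VA.
Step 10 — Power factor: PF = P/|S| = 1 (lagging).

(a) P = 0.3698 W  (b) Q = 0.00167 VAR  (c) S = 0.3698 VA  (d) PF = 1 (lagging)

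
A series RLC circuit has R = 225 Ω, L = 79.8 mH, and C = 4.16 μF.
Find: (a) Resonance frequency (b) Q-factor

Step 1 — Resonance condition Im(Z)=0 gives ω₀ = 1/√(LC).
Step 2 — ω₀ = 1/√(0.0798·4.16e-06) = 1736 rad/s.
Step 3 — f₀ = ω₀/(2π) = 276.2 Hz.
Step 4 — Series Q: Q = ω₀L/R = 1736·0.0798/225 = 0.6156.

(a) f₀ = 276.2 Hz  (b) Q = 0.6156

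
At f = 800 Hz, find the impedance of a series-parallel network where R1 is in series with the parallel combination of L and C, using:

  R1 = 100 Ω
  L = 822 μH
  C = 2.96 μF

Step 1 — Angular frequency: ω = 2π·f = 2π·800 = 5027 rad/s.
Step 2 — Component impedances:
  R1: Z = R = 100 Ω
  L: Z = jωL = j·5027·0.000822 = 0 + j4.132 Ω
  C: Z = 1/(jωC) = -j/(ω·C) = 0 - j67.21 Ω
Step 3 — Parallel branch: L || C = 1/(1/L + 1/C) = 0 + j4.402 Ω.
Step 4 — Series with R1: Z_total = R1 + (L || C) = 100 + j4.402 Ω = 100.1∠2.5° Ω.

Z = 100 + j4.402 Ω = 100.1∠2.5° Ω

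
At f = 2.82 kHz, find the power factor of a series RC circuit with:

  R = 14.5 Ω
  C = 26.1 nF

Step 1 — Angular frequency: ω = 2π·f = 2π·2820 = 1.772e+04 rad/s.
Step 2 — Component impedances:
  R: Z = R = 14.5 Ω
  C: Z = 1/(jωC) = -j/(ω·C) = 0 - j2162 Ω
Step 3 — Series combination: Z_total = R + C = 14.5 - j2162 Ω = 2162∠-89.6° Ω.
Step 4 — Power factor: PF = cos(φ) = Re(Z)/|Z| = 14.5/2162.42 = 0.006705.
Step 5 — Type: Im(Z) = -2162 ⇒ leading (phase φ = -89.6°).

PF = 0.006705 (leading, φ = -89.6°)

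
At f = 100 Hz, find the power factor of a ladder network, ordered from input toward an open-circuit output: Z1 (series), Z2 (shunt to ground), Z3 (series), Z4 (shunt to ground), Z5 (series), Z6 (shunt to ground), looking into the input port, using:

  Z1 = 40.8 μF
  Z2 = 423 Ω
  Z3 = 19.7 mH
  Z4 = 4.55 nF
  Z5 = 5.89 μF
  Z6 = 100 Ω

Step 1 — Angular frequency: ω = 2π·f = 2π·100 = 628.3 rad/s.
Step 2 — Component impedances:
  Z1: Z = 1/(jωC) = -j/(ω·C) = 0 - j39.01 Ω
  Z2: Z = R = 423 Ω
  Z3: Z = jωL = j·628.3·0.0197 = 0 + j12.38 Ω
  Z4: Z = 1/(jωC) = -j/(ω·C) = 0 - j3.498e+05 Ω
  Z5: Z = 1/(jωC) = -j/(ω·C) = 0 - j270.2 Ω
  Z6: Z = R = 100 Ω
Step 3 — Ladder network (open output): work backward from the far end, alternating series and parallel combinations. Z_in = 147.6 - j174.7 Ω = 228.7∠-49.8° Ω.
Step 4 — Power factor: PF = cos(φ) = Re(Z)/|Z| = 147.65/228.74 = 0.6455.
Step 5 — Type: Im(Z) = -174.7 ⇒ leading (phase φ = -49.8°).

PF = 0.6455 (leading, φ = -49.8°)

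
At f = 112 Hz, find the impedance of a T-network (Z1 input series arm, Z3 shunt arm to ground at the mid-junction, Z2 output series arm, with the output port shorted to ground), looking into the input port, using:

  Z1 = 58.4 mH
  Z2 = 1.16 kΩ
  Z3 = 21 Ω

Step 1 — Angular frequency: ω = 2π·f = 2π·112 = 703.7 rad/s.
Step 2 — Component impedances:
  Z1: Z = jωL = j·703.7·0.0584 = 0 + j41.1 Ω
  Z2: Z = R = 1160 Ω
  Z3: Z = R = 21 Ω
Step 3 — With the output port shorted to ground, the output series arm Z2 runs from the junction to ground; the shunt arm Z3 also runs from the junction to ground. They appear in parallel: Z3 || Z2 = 20.63 Ω.
Step 4 — Series with input arm Z1: Z_in = Z1 + (Z3 || Z2) = 20.63 + j41.1 Ω = 45.98∠63.3° Ω.

Z = 20.63 + j41.1 Ω = 45.98∠63.3° Ω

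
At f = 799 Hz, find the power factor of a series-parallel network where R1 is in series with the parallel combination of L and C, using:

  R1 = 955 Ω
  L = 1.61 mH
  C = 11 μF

Step 1 — Angular frequency: ω = 2π·f = 2π·799 = 5020 rad/s.
Step 2 — Component impedances:
  R1: Z = R = 955 Ω
  L: Z = jωL = j·5020·0.00161 = 0 + j8.083 Ω
  C: Z = 1/(jωC) = -j/(ω·C) = 0 - j18.11 Ω
Step 3 — Parallel branch: L || C = 1/(1/L + 1/C) = 0 + j14.6 Ω.
Step 4 — Series with R1: Z_total = R1 + (L || C) = 955 + j14.6 Ω = 955.1∠0.9° Ω.
Step 5 — Power factor: PF = cos(φ) = Re(Z)/|Z| = 955/955.1 = 0.9999.
Step 6 — Type: Im(Z) = 14.6 ⇒ lagging (phase φ = 0.9°).

PF = 0.9999 (lagging, φ = 0.9°)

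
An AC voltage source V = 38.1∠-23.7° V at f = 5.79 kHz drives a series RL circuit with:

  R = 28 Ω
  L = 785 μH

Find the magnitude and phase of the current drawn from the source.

Step 1 — Angular frequency: ω = 2π·f = 2π·5790 = 3.638e+04 rad/s.
Step 2 — Component impedances:
  R: Z = R = 28 Ω
  L: Z = jωL = j·3.638e+04·0.000785 = 0 + j28.56 Ω
Step 3 — Series combination: Z_total = R + L = 28 + j28.56 Ω = 39.99∠45.6° Ω.
Step 4 — Source phasor: V = 38.1∠-23.7° V = 34.89 - j15.31 V.
Step 5 — Ohm's law: I = V / Z_total = (34.89 - j15.31) / (28 + j28.56) = 0.3373 - j0.8909 A.
Step 6 — Convert to polar: |I| = 0.9526 A, ∠I = -69.3°.

I = 0.9526∠-69.3° A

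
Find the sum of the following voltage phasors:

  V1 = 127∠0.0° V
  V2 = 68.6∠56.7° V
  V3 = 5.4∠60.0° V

Step 1 — Convert each phasor to rectangular form:
  V1 = 127·(cos(0.0°) + j·sin(0.0°)) = 127 V
  V2 = 68.6·(cos(56.7°) + j·sin(56.7°)) = 37.66 + j57.34 V
  V3 = 5.4·(cos(60.0°) + j·sin(60.0°)) = 2.7 + j4.677 V
Step 2 — Sum components: V_total = 167.4 + j62.01 V.
Step 3 — Convert to polar: |V_total| = 178.5 V, ∠V_total = 20.3°.

V_total = 178.5∠20.3° V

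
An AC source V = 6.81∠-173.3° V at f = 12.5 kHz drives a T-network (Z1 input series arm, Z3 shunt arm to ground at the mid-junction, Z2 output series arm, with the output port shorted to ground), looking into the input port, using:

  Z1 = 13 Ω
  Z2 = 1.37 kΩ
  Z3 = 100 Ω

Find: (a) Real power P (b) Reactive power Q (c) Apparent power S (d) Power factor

Step 1 — Angular frequency: ω = 2π·f = 2π·1.25e+04 = 7.854e+04 rad/s.
Step 2 — Component impedances:
  Z1: Z = R = 13 Ω
  Z2: Z = R = 1370 Ω
  Z3: Z = R = 100 Ω
Step 3 — With the output port shorted to ground, the output series arm Z2 runs from the junction to ground; the shunt arm Z3 also runs from the junction to ground. They appear in parallel: Z3 || Z2 = 93.2 Ω.
Step 4 — Series with input arm Z1: Z_in = Z1 + (Z3 || Z2) = 106.2 Ω = 106.2∠0.0° Ω.
Step 5 — Source phasor: V = 6.81∠-173.3° V = -6.763 - j0.7945 V.
Step 6 — Current: I = V / Z = -0.06369 - j0.007482 A = 0.06413∠-173.3° A.
Step 7 — Complex power: S = V·I* = 0.4367 VA.
Step 8 — Real power: P = Re(S) = 0.4367 W.
Step 9 — Reactive power: Q = Im(S) = 0 VAR.
Step 10 — Apparent power: |S| = 0.4367 VA.
Step 11 — Power factor: PF = P/|S| = 1 (unity).

(a) P = 0.4367 W  (b) Q = 0 VAR  (c) S = 0.4367 VA  (d) PF = 1 (unity)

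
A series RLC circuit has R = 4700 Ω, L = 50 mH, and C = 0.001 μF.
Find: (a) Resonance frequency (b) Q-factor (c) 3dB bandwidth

Step 1 — Resonance: ω₀ = 1/√(LC) = 1/√(0.05·1e-09) = 1.414e+05 rad/s.
Step 2 — f₀ = ω₀/(2π) = 2.251e+04 Hz.
Step 3 — Series Q: Q = ω₀L/R = 1.414e+05·0.05/4700 = 1.504.
Step 4 — Bandwidth: Δω = ω₀/Q = 9.4e+04 rad/s; BW = Δω/(2π) = 1.496e+04 Hz.

(a) f₀ = 2.251e+04 Hz  (b) Q = 1.504  (c) BW = 1.496e+04 Hz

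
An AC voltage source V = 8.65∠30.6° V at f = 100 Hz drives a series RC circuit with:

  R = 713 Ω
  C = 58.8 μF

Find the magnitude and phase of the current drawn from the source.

Step 1 — Angular frequency: ω = 2π·f = 2π·100 = 628.3 rad/s.
Step 2 — Component impedances:
  R: Z = R = 713 Ω
  C: Z = 1/(jωC) = -j/(ω·C) = 0 - j27.07 Ω
Step 3 — Series combination: Z_total = R + C = 713 - j27.07 Ω = 713.5∠-2.2° Ω.
Step 4 — Source phasor: V = 8.65∠30.6° V = 7.445 + j4.403 V.
Step 5 — Ohm's law: I = V / Z_total = (7.445 + j4.403) / (713 - j27.07) = 0.01019 + j0.006563 A.
Step 6 — Convert to polar: |I| = 0.01212 A, ∠I = 32.8°.

I = 0.01212∠32.8° A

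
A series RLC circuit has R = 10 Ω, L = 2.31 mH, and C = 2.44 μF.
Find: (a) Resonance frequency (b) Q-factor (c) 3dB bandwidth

Step 1 — Resonance condition Im(Z)=0 gives ω₀ = 1/√(LC).
Step 2 — ω₀ = 1/√(0.00231·2.44e-06) = 1.332e+04 rad/s.
Step 3 — f₀ = ω₀/(2π) = 2120 Hz.
Step 4 — Series Q: Q = ω₀L/R = 1.332e+04·0.00231/10 = 3.077.
Step 5 — 3dB bandwidth: Δω = ω₀/Q = 4329 rad/s; BW = Δω/(2π) = 689 Hz.

(a) f₀ = 2120 Hz  (b) Q = 3.077  (c) BW = 689 Hz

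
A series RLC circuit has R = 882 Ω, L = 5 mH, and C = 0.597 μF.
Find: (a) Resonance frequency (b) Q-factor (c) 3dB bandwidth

Step 1 — Resonance: ω₀ = 1/√(LC) = 1/√(0.005·5.97e-07) = 1.83e+04 rad/s.
Step 2 — f₀ = ω₀/(2π) = 2913 Hz.
Step 3 — Series Q: Q = ω₀L/R = 1.83e+04·0.005/882 = 0.1038.
Step 4 — Bandwidth: Δω = ω₀/Q = 1.764e+05 rad/s; BW = Δω/(2π) = 2.807e+04 Hz.

(a) f₀ = 2913 Hz  (b) Q = 0.1038  (c) BW = 2.807e+04 Hz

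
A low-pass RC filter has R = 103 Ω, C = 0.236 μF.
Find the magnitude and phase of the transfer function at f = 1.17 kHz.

Step 1 — Angular frequency: ω = 2π·1170 = 7351 rad/s.
Step 2 — Transfer function: H(jω) = 1/(1 + jωRC).
Step 3 — Denominator: 1 + jωRC = 1 + j·7351·103·2.36e-07 = 1 + j0.1787.
Step 4 — H = 0.9691 - j0.1732.
Step 5 — Magnitude: |H| = 0.9844 (-0.1 dB); phase: φ = -10.1°.

|H| = 0.9844 (-0.1 dB), φ = -10.1°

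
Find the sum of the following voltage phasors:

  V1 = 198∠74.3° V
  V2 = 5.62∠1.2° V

Step 1 — Convert each phasor to rectangular form:
  V1 = 198·(cos(74.3°) + j·sin(74.3°)) = 53.58 + j190.6 V
  V2 = 5.62·(cos(1.2°) + j·sin(1.2°)) = 5.619 + j0.1177 V
Step 2 — Sum components: V_total = 59.2 + j190.7 V.
Step 3 — Convert to polar: |V_total| = 199.7 V, ∠V_total = 72.8°.

V_total = 199.7∠72.8° V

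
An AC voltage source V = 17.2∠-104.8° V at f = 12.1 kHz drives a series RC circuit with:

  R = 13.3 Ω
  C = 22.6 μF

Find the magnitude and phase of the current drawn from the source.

Step 1 — Angular frequency: ω = 2π·f = 2π·1.21e+04 = 7.603e+04 rad/s.
Step 2 — Component impedances:
  R: Z = R = 13.3 Ω
  C: Z = 1/(jωC) = -j/(ω·C) = 0 - j0.582 Ω
Step 3 — Series combination: Z_total = R + C = 13.3 - j0.582 Ω = 13.31∠-2.5° Ω.
Step 4 — Source phasor: V = 17.2∠-104.8° V = -4.394 - j16.63 V.
Step 5 — Ohm's law: I = V / Z_total = (-4.394 - j16.63) / (13.3 - j0.582) = -0.2751 - j1.262 A.
Step 6 — Convert to polar: |I| = 1.292 A, ∠I = -102.3°.

I = 1.292∠-102.3° A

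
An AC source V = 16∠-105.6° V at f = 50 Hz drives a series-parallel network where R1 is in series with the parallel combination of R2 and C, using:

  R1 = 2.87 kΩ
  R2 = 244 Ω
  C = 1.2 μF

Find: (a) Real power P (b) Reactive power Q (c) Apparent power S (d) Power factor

Step 1 — Angular frequency: ω = 2π·f = 2π·50 = 314.2 rad/s.
Step 2 — Component impedances:
  R1: Z = R = 2870 Ω
  R2: Z = R = 244 Ω
  C: Z = 1/(jωC) = -j/(ω·C) = 0 - j2653 Ω
Step 3 — Parallel branch: R2 || C = 1/(1/R2 + 1/C) = 242 - j22.26 Ω.
Step 4 — Series with R1: Z_total = R1 + (R2 || C) = 3112 - j22.26 Ω = 3112∠-0.4° Ω.
Step 5 — Source phasor: V = 16∠-105.6° V = -4.303 - j15.41 V.
Step 6 — Current: I = V / Z = -0.001347 - j0.004962 A = 0.005141∠-105.2° A.
Step 7 — Complex power: S = V·I* = 0.08226 - j0.0005883 VA.
Step 8 — Real power: P = Re(S) = 0.08226 W.
Step 9 — Reactive power: Q = Im(S) = -0.0005883 VAR.
Step 10 — Apparent power: |S| = 0.08226 VA.
Step 11 — Power factor: PF = P/|S| = 1 (leading).

(a) P = 0.08226 W  (b) Q = -0.0005883 VAR  (c) S = 0.08226 VA  (d) PF = 1 (leading)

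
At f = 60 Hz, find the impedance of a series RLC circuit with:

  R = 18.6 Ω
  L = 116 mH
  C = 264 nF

Step 1 — Angular frequency: ω = 2π·f = 2π·60 = 377 rad/s.
Step 2 — Component impedances:
  R: Z = R = 18.6 Ω
  L: Z = jωL = j·377·0.116 = 0 + j43.73 Ω
  C: Z = 1/(jωC) = -j/(ω·C) = 0 - j1.005e+04 Ω
Step 3 — Series combination: Z_total = R + L + C = 18.6 - j1e+04 Ω = 1e+04∠-89.9° Ω.

Z = 18.6 - j1e+04 Ω = 1e+04∠-89.9° Ω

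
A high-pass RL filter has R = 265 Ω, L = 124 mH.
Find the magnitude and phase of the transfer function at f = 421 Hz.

Step 1 — Angular frequency: ω = 2π·421 = 2645 rad/s.
Step 2 — Transfer function: H(jω) = jωL/(R + jωL).
Step 3 — Numerator jωL = j·328; denominator R + jωL = 265 + j328.
Step 4 — H = 0.6051 + j0.4888.
Step 5 — Magnitude: |H| = 0.7779 (-2.2 dB); phase: φ = 38.9°.

|H| = 0.7779 (-2.2 dB), φ = 38.9°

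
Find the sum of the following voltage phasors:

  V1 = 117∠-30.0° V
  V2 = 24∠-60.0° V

Step 1 — Convert each phasor to rectangular form:
  V1 = 117·(cos(-30.0°) + j·sin(-30.0°)) = 101.3 - j58.5 V
  V2 = 24·(cos(-60.0°) + j·sin(-60.0°)) = 12 - j20.78 V
Step 2 — Sum components: V_total = 113.3 - j79.28 V.
Step 3 — Convert to polar: |V_total| = 138.3 V, ∠V_total = -35.0°.

V_total = 138.3∠-35.0° V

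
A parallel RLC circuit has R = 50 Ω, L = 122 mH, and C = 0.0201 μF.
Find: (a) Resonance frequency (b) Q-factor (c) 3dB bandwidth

Step 1 — Resonance: ω₀ = 1/√(LC) = 1/√(0.122·2.01e-08) = 2.019e+04 rad/s.
Step 2 — f₀ = ω₀/(2π) = 3214 Hz.
Step 3 — Parallel Q: Q = R/(ω₀L) = 50/(2.019e+04·0.122) = 0.02029.
Step 4 — Bandwidth: Δω = ω₀/Q = 9.95e+05 rad/s; BW = Δω/(2π) = 1.584e+05 Hz.

(a) f₀ = 3214 Hz  (b) Q = 0.02029  (c) BW = 1.584e+05 Hz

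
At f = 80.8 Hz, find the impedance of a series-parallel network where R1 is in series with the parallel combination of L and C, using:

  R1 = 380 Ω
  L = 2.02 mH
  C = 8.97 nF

Step 1 — Angular frequency: ω = 2π·f = 2π·80.8 = 507.7 rad/s.
Step 2 — Component impedances:
  R1: Z = R = 380 Ω
  L: Z = jωL = j·507.7·0.00202 = 0 + j1.026 Ω
  C: Z = 1/(jωC) = -j/(ω·C) = 0 - j2.196e+05 Ω
Step 3 — Parallel branch: L || C = 1/(1/L + 1/C) = 0 + j1.026 Ω.
Step 4 — Series with R1: Z_total = R1 + (L || C) = 380 + j1.026 Ω = 380∠0.2° Ω.

Z = 380 + j1.026 Ω = 380∠0.2° Ω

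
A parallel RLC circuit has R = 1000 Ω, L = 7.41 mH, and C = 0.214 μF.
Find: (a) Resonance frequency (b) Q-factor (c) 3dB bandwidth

Step 1 — Resonance: ω₀ = 1/√(LC) = 1/√(0.00741·2.14e-07) = 2.511e+04 rad/s.
Step 2 — f₀ = ω₀/(2π) = 3997 Hz.
Step 3 — Parallel Q: Q = R/(ω₀L) = 1000/(2.511e+04·0.00741) = 5.374.
Step 4 — Bandwidth: Δω = ω₀/Q = 4673 rad/s; BW = Δω/(2π) = 743.7 Hz.

(a) f₀ = 3997 Hz  (b) Q = 5.374  (c) BW = 743.7 Hz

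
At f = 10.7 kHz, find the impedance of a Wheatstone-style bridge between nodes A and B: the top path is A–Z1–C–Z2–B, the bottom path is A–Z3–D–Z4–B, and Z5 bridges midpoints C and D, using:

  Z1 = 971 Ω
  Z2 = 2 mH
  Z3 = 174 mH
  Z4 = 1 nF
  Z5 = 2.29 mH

Step 1 — Angular frequency: ω = 2π·f = 2π·1.07e+04 = 6.723e+04 rad/s.
Step 2 — Component impedances:
  Z1: Z = R = 971 Ω
  Z2: Z = jωL = j·6.723e+04·0.002 = 0 + j134.5 Ω
  Z3: Z = jωL = j·6.723e+04·0.174 = 0 + j1.17e+04 Ω
  Z4: Z = 1/(jωC) = -j/(ω·C) = 0 - j1.487e+04 Ω
  Z5: Z = jωL = j·6.723e+04·0.00229 = 0 + j154 Ω
Step 3 — Bridge requires nodal analysis (the Z5 bridge couples midpoints C and D, so the two paths cannot be reduced to a simple series/parallel combination). Setting node B to ground and injecting 1 A at node A, the 3-node admittance system at A, C, D solves to V_A = Z_AB = 964.8 + j214.7 Ω = 988.4∠12.5° Ω.

Z = 964.8 + j214.7 Ω = 988.4∠12.5° Ω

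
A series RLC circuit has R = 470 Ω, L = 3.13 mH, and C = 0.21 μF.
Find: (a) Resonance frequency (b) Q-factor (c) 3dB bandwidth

Step 1 — Resonance condition Im(Z)=0 gives ω₀ = 1/√(LC).
Step 2 — ω₀ = 1/√(0.00313·2.1e-07) = 3.9e+04 rad/s.
Step 3 — f₀ = ω₀/(2π) = 6208 Hz.
Step 4 — Series Q: Q = ω₀L/R = 3.9e+04·0.00313/470 = 0.2598.
Step 5 — 3dB bandwidth: Δω = ω₀/Q = 1.502e+05 rad/s; BW = Δω/(2π) = 2.39e+04 Hz.

(a) f₀ = 6208 Hz  (b) Q = 0.2598  (c) BW = 2.39e+04 Hz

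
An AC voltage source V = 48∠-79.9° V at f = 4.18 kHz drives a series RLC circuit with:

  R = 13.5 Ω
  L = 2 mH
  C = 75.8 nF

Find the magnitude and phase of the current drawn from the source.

Step 1 — Angular frequency: ω = 2π·f = 2π·4180 = 2.626e+04 rad/s.
Step 2 — Component impedances:
  R: Z = R = 13.5 Ω
  L: Z = jωL = j·2.626e+04·0.002 = 0 + j52.53 Ω
  C: Z = 1/(jωC) = -j/(ω·C) = 0 - j502.3 Ω
Step 3 — Series combination: Z_total = R + L + C = 13.5 - j449.8 Ω = 450∠-88.3° Ω.
Step 4 — Source phasor: V = 48∠-79.9° V = 8.418 - j47.26 V.
Step 5 — Ohm's law: I = V / Z_total = (8.418 - j47.26) / (13.5 - j449.8) = 0.1055 + j0.01555 A.
Step 6 — Convert to polar: |I| = 0.1067 A, ∠I = 8.4°.

I = 0.1067∠8.4° A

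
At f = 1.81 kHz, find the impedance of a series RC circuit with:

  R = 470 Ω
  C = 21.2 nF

Step 1 — Angular frequency: ω = 2π·f = 2π·1810 = 1.137e+04 rad/s.
Step 2 — Component impedances:
  R: Z = R = 470 Ω
  C: Z = 1/(jωC) = -j/(ω·C) = 0 - j4148 Ω
Step 3 — Series combination: Z_total = R + C = 470 - j4148 Ω = 4174∠-83.5° Ω.

Z = 470 - j4148 Ω = 4174∠-83.5° Ω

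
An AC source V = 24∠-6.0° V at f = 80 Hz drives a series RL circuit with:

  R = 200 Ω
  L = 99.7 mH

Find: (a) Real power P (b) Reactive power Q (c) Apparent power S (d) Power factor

Step 1 — Angular frequency: ω = 2π·f = 2π·80 = 502.7 rad/s.
Step 2 — Component impedances:
  R: Z = R = 200 Ω
  L: Z = jωL = j·502.7·0.0997 = 0 + j50.11 Ω
Step 3 — Series combination: Z_total = R + L = 200 + j50.11 Ω = 206.2∠14.1° Ω.
Step 4 — Source phasor: V = 24∠-6.0° V = 23.87 - j2.509 V.
Step 5 — Current: I = V / Z = 0.1093 - j0.03994 A = 0.1164∠-20.1° A.
Step 6 — Complex power: S = V·I* = 2.71 + j0.679 VA.
Step 7 — Real power: P = Re(S) = 2.71 W.
Step 8 — Reactive power: Q = Im(S) = 0.679 VAR.
Step 9 — Apparent power: |S| = 2.794 VA.
Step 10 — Power factor: PF = P/|S| = 0.97 (lagging).

(a) P = 2.71 W  (b) Q = 0.679 VAR  (c) S = 2.794 VA  (d) PF = 0.97 (lagging)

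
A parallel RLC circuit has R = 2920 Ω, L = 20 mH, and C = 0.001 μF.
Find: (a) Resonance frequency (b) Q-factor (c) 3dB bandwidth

Step 1 — Resonance: ω₀ = 1/√(LC) = 1/√(0.02·1e-09) = 2.236e+05 rad/s.
Step 2 — f₀ = ω₀/(2π) = 3.559e+04 Hz.
Step 3 — Parallel Q: Q = R/(ω₀L) = 2920/(2.236e+05·0.02) = 0.6529.
Step 4 — Bandwidth: Δω = ω₀/Q = 3.425e+05 rad/s; BW = Δω/(2π) = 5.451e+04 Hz.

(a) f₀ = 3.559e+04 Hz  (b) Q = 0.6529  (c) BW = 5.451e+04 Hz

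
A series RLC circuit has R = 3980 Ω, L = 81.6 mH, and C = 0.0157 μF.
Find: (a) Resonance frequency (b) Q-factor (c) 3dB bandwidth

Step 1 — Resonance: ω₀ = 1/√(LC) = 1/√(0.0816·1.57e-08) = 2.794e+04 rad/s.
Step 2 — f₀ = ω₀/(2π) = 4447 Hz.
Step 3 — Series Q: Q = ω₀L/R = 2.794e+04·0.0816/3980 = 0.5728.
Step 4 — Bandwidth: Δω = ω₀/Q = 4.877e+04 rad/s; BW = Δω/(2π) = 7763 Hz.

(a) f₀ = 4447 Hz  (b) Q = 0.5728  (c) BW = 7763 Hz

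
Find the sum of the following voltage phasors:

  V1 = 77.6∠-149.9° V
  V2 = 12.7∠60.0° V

Step 1 — Convert each phasor to rectangular form:
  V1 = 77.6·(cos(-149.9°) + j·sin(-149.9°)) = -67.14 - j38.92 V
  V2 = 12.7·(cos(60.0°) + j·sin(60.0°)) = 6.35 + j11 V
Step 2 — Sum components: V_total = -60.79 - j27.92 V.
Step 3 — Convert to polar: |V_total| = 66.89 V, ∠V_total = -155.3°.

V_total = 66.89∠-155.3° V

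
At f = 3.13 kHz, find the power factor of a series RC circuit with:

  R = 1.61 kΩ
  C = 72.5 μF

Step 1 — Angular frequency: ω = 2π·f = 2π·3130 = 1.967e+04 rad/s.
Step 2 — Component impedances:
  R: Z = R = 1610 Ω
  C: Z = 1/(jωC) = -j/(ω·C) = 0 - j0.7014 Ω
Step 3 — Series combination: Z_total = R + C = 1610 - j0.7014 Ω = 1610∠-0.0° Ω.
Step 4 — Power factor: PF = cos(φ) = Re(Z)/|Z| = 1610/1610 = 1.
Step 5 — Type: Im(Z) = -0.7014 ⇒ leading (phase φ = -0.0°).

PF = 1 (leading, φ = -0.0°)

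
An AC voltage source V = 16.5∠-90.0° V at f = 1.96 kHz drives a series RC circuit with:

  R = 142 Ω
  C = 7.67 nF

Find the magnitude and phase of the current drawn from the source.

Step 1 — Angular frequency: ω = 2π·f = 2π·1960 = 1.232e+04 rad/s.
Step 2 — Component impedances:
  R: Z = R = 142 Ω
  C: Z = 1/(jωC) = -j/(ω·C) = 0 - j1.059e+04 Ω
Step 3 — Series combination: Z_total = R + C = 142 - j1.059e+04 Ω = 1.059e+04∠-89.2° Ω.
Step 4 — Source phasor: V = 16.5∠-90.0° V = 0 - j16.5 V.
Step 5 — Ohm's law: I = V / Z_total = (0 - j16.5) / (142 - j1.059e+04) = 0.001558 - j2.09e-05 A.
Step 6 — Convert to polar: |I| = 0.001558 A, ∠I = -0.8°.

I = 0.001558∠-0.8° A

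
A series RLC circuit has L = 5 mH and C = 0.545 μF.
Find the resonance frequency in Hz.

Step 1 — Resonance condition Im(Z)=0 gives ω₀ = 1/√(LC).
Step 2 — ω₀ = 1/√(0.005·5.45e-07) = 1.916e+04 rad/s.
Step 3 — f₀ = ω₀/(2π) = 3049 Hz.

f₀ = 3049 Hz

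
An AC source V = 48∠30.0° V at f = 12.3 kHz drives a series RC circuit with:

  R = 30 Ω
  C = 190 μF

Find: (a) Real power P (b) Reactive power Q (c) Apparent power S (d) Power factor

Step 1 — Angular frequency: ω = 2π·f = 2π·1.23e+04 = 7.728e+04 rad/s.
Step 2 — Component impedances:
  R: Z = R = 30 Ω
  C: Z = 1/(jωC) = -j/(ω·C) = 0 - j0.0681 Ω
Step 3 — Series combination: Z_total = R + C = 30 - j0.0681 Ω = 30∠-0.1° Ω.
Step 4 — Source phasor: V = 48∠30.0° V = 41.57 + j24 V.
Step 5 — Current: I = V / Z = 1.384 + j0.8031 A = 1.6∠30.1° A.
Step 6 — Complex power: S = V·I* = 76.8 - j0.1743 VA.
Step 7 — Real power: P = Re(S) = 76.8 W.
Step 8 — Reactive power: Q = Im(S) = -0.1743 VAR.
Step 9 — Apparent power: |S| = 76.8 VA.
Step 10 — Power factor: PF = P/|S| = 1 (leading).

(a) P = 76.8 W  (b) Q = -0.1743 VAR  (c) S = 76.8 VA  (d) PF = 1 (leading)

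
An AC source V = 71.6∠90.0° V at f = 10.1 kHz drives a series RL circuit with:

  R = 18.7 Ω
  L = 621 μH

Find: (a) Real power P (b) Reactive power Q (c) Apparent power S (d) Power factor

Step 1 — Angular frequency: ω = 2π·f = 2π·1.01e+04 = 6.346e+04 rad/s.
Step 2 — Component impedances:
  R: Z = R = 18.7 Ω
  L: Z = jωL = j·6.346e+04·0.000621 = 0 + j39.41 Ω
Step 3 — Series combination: Z_total = R + L = 18.7 + j39.41 Ω = 43.62∠64.6° Ω.
Step 4 — Source phasor: V = 71.6∠90.0° V = 0 + j71.6 V.
Step 5 — Current: I = V / Z = 1.483 + j0.7037 A = 1.641∠25.4° A.
Step 6 — Complex power: S = V·I* = 50.38 + j106.2 VA.
Step 7 — Real power: P = Re(S) = 50.38 W.
Step 8 — Reactive power: Q = Im(S) = 106.2 VAR.
Step 9 — Apparent power: |S| = 117.5 VA.
Step 10 — Power factor: PF = P/|S| = 0.4287 (lagging).

(a) P = 50.38 W  (b) Q = 106.2 VAR  (c) S = 117.5 VA  (d) PF = 0.4287 (lagging)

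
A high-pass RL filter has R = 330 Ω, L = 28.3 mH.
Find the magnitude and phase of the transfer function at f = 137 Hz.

Step 1 — Angular frequency: ω = 2π·137 = 860.8 rad/s.
Step 2 — Transfer function: H(jω) = jωL/(R + jωL).
Step 3 — Numerator jωL = j·24.36; denominator R + jωL = 330 + j24.36.
Step 4 — H = 0.00542 + j0.07342.
Step 5 — Magnitude: |H| = 0.07362 (-22.7 dB); phase: φ = 85.8°.

|H| = 0.07362 (-22.7 dB), φ = 85.8°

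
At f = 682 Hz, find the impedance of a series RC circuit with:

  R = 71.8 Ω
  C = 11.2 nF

Step 1 — Angular frequency: ω = 2π·f = 2π·682 = 4285 rad/s.
Step 2 — Component impedances:
  R: Z = R = 71.8 Ω
  C: Z = 1/(jωC) = -j/(ω·C) = 0 - j2.084e+04 Ω
Step 3 — Series combination: Z_total = R + C = 71.8 - j2.084e+04 Ω = 2.084e+04∠-89.8° Ω.

Z = 71.8 - j2.084e+04 Ω = 2.084e+04∠-89.8° Ω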